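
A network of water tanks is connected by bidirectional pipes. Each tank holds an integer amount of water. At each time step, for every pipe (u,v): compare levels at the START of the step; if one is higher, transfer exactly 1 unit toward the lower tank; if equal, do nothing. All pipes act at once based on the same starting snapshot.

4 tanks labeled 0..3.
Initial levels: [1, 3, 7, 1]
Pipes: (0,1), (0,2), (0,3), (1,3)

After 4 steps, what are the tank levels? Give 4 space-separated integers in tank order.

Answer: 2 3 4 3

Derivation:
Step 1: flows [1->0,2->0,0=3,1->3] -> levels [3 1 6 2]
Step 2: flows [0->1,2->0,0->3,3->1] -> levels [2 3 5 2]
Step 3: flows [1->0,2->0,0=3,1->3] -> levels [4 1 4 3]
Step 4: flows [0->1,0=2,0->3,3->1] -> levels [2 3 4 3]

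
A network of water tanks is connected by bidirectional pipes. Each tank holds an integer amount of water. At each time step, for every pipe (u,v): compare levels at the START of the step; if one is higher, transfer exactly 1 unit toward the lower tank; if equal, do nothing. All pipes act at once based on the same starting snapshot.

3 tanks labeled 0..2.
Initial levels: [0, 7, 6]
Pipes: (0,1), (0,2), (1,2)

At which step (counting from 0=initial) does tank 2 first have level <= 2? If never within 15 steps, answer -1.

Step 1: flows [1->0,2->0,1->2] -> levels [2 5 6]
Step 2: flows [1->0,2->0,2->1] -> levels [4 5 4]
Step 3: flows [1->0,0=2,1->2] -> levels [5 3 5]
Step 4: flows [0->1,0=2,2->1] -> levels [4 5 4]
  -> period-2 cycle (repeats step 2); tank 2 never drops to <=2
Tank 2 never reaches <=2 within 15 steps

Answer: -1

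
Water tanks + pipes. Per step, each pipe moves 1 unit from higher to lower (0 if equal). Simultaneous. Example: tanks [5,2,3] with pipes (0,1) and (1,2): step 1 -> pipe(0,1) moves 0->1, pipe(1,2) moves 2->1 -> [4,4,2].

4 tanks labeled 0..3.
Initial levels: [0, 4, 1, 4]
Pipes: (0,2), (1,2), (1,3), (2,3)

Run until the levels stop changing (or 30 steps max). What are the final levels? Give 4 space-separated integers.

Step 1: flows [2->0,1->2,1=3,3->2] -> levels [1 3 2 3]
Step 2: flows [2->0,1->2,1=3,3->2] -> levels [2 2 3 2]
Step 3: flows [2->0,2->1,1=3,2->3] -> levels [3 3 0 3]
Step 4: flows [0->2,1->2,1=3,3->2] -> levels [2 2 3 2]
  -> period-2 cycle: step 4 state = step 2 state; never stabilizes
  -> state at step 30: (30-2) mod 2 = 0, same as step 2 -> [2 2 3 2]

Answer: 2 2 3 2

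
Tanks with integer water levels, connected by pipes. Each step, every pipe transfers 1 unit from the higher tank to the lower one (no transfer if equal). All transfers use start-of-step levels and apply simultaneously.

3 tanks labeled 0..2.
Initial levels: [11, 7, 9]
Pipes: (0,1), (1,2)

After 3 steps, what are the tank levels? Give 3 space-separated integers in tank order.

Answer: 9 9 9

Derivation:
Step 1: flows [0->1,2->1] -> levels [10 9 8]
Step 2: flows [0->1,1->2] -> levels [9 9 9]
Step 3: flows [0=1,1=2] -> levels [9 9 9]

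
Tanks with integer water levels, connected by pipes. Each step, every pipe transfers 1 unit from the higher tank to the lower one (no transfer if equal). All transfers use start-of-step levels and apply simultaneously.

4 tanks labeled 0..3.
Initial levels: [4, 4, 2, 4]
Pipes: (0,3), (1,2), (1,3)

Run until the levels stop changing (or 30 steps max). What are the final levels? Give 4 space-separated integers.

Step 1: flows [0=3,1->2,1=3] -> levels [4 3 3 4]
Step 2: flows [0=3,1=2,3->1] -> levels [4 4 3 3]
Step 3: flows [0->3,1->2,1->3] -> levels [3 2 4 5]
Step 4: flows [3->0,2->1,3->1] -> levels [4 4 3 3]
  -> period-2 cycle: step 4 state = step 2 state; never stabilizes
  -> state at step 30: (30-2) mod 2 = 0, same as step 2 -> [4 4 3 3]

Answer: 4 4 3 3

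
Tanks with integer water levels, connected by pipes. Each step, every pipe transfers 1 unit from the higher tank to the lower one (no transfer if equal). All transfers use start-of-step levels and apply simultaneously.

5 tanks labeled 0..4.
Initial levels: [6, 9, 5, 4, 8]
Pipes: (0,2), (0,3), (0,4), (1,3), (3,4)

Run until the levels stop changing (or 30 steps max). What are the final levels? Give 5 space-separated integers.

Step 1: flows [0->2,0->3,4->0,1->3,4->3] -> levels [5 8 6 7 6]
Step 2: flows [2->0,3->0,4->0,1->3,3->4] -> levels [8 7 5 6 6]
Step 3: flows [0->2,0->3,0->4,1->3,3=4] -> levels [5 6 6 8 7]
Step 4: flows [2->0,3->0,4->0,3->1,3->4] -> levels [8 7 5 5 7]
Step 5: flows [0->2,0->3,0->4,1->3,4->3] -> levels [5 6 6 8 7]
  -> period-2 cycle: step 5 state = step 3 state; never stabilizes
  -> state at step 30: (30-3) mod 2 = 1, same as step 4 -> [8 7 5 5 7]

Answer: 8 7 5 5 7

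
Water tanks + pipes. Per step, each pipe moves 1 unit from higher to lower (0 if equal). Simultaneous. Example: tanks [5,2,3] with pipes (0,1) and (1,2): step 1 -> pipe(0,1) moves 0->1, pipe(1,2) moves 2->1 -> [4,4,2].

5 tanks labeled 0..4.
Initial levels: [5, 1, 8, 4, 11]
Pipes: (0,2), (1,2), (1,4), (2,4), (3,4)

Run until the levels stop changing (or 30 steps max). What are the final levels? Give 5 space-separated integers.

Answer: 5 6 8 6 4

Derivation:
Step 1: flows [2->0,2->1,4->1,4->2,4->3] -> levels [6 3 7 5 8]
Step 2: flows [2->0,2->1,4->1,4->2,4->3] -> levels [7 5 6 6 5]
Step 3: flows [0->2,2->1,1=4,2->4,3->4] -> levels [6 6 5 5 7]
Step 4: flows [0->2,1->2,4->1,4->2,4->3] -> levels [5 6 8 6 4]
Step 5: flows [2->0,2->1,1->4,2->4,3->4] -> levels [6 6 5 5 7]
  -> period-2 cycle: step 5 state = step 3 state; never stabilizes
  -> state at step 30: (30-3) mod 2 = 1, same as step 4 -> [5 6 8 6 4]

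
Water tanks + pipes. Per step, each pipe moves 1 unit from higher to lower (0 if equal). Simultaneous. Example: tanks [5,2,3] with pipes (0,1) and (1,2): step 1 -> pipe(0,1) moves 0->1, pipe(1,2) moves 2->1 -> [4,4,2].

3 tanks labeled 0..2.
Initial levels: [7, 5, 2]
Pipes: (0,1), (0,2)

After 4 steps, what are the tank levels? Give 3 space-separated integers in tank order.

Answer: 6 4 4

Derivation:
Step 1: flows [0->1,0->2] -> levels [5 6 3]
Step 2: flows [1->0,0->2] -> levels [5 5 4]
Step 3: flows [0=1,0->2] -> levels [4 5 5]
Step 4: flows [1->0,2->0] -> levels [6 4 4]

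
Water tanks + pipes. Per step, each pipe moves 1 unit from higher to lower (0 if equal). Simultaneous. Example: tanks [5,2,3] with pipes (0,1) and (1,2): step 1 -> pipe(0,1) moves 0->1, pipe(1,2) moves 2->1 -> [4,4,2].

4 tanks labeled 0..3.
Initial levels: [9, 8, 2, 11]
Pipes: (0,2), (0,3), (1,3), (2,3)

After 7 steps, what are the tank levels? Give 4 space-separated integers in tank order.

Step 1: flows [0->2,3->0,3->1,3->2] -> levels [9 9 4 8]
Step 2: flows [0->2,0->3,1->3,3->2] -> levels [7 8 6 9]
Step 3: flows [0->2,3->0,3->1,3->2] -> levels [7 9 8 6]
Step 4: flows [2->0,0->3,1->3,2->3] -> levels [7 8 6 9]
  -> period-2 cycle: step 4 state = step 2 state
  -> state at step 7: (7-2) mod 2 = 1, same as step 3 -> [7 9 8 6]

Answer: 7 9 8 6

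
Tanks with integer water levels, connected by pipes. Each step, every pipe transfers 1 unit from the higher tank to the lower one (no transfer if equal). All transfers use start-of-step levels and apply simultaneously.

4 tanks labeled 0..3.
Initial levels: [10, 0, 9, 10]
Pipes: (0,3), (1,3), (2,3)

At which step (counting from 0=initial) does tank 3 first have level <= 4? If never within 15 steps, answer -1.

Step 1: flows [0=3,3->1,3->2] -> levels [10 1 10 8]
Step 2: flows [0->3,3->1,2->3] -> levels [9 2 9 9]
Step 3: flows [0=3,3->1,2=3] -> levels [9 3 9 8]
Step 4: flows [0->3,3->1,2->3] -> levels [8 4 8 9]
Step 5: flows [3->0,3->1,3->2] -> levels [9 5 9 6]
Step 6: flows [0->3,3->1,2->3] -> levels [8 6 8 7]
Step 7: flows [0->3,3->1,2->3] -> levels [7 7 7 8]
Step 8: flows [3->0,3->1,3->2] -> levels [8 8 8 5]
Step 9: flows [0->3,1->3,2->3] -> levels [7 7 7 8]
  -> period-2 cycle (repeats step 7); tank 3 never drops to <=4
Tank 3 never reaches <=4 within 15 steps

Answer: -1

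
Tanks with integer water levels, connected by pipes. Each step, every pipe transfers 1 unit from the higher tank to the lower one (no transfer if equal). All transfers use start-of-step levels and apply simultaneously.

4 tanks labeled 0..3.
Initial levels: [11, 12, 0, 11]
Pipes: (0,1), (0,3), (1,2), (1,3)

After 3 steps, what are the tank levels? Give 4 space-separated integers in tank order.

Step 1: flows [1->0,0=3,1->2,1->3] -> levels [12 9 1 12]
Step 2: flows [0->1,0=3,1->2,3->1] -> levels [11 10 2 11]
Step 3: flows [0->1,0=3,1->2,3->1] -> levels [10 11 3 10]

Answer: 10 11 3 10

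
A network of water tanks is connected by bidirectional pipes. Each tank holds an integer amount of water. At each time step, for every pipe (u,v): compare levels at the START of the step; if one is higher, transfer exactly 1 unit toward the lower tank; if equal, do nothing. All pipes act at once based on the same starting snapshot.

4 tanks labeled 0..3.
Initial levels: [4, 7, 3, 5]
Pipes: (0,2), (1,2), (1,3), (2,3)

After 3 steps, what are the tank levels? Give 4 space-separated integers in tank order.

Answer: 3 5 6 5

Derivation:
Step 1: flows [0->2,1->2,1->3,3->2] -> levels [3 5 6 5]
Step 2: flows [2->0,2->1,1=3,2->3] -> levels [4 6 3 6]
Step 3: flows [0->2,1->2,1=3,3->2] -> levels [3 5 6 5]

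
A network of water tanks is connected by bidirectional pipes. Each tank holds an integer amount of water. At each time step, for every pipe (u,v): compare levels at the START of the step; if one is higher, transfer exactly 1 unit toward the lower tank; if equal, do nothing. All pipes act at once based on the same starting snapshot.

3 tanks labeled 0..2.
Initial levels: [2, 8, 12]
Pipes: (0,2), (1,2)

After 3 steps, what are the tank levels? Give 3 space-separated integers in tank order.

Answer: 5 9 8

Derivation:
Step 1: flows [2->0,2->1] -> levels [3 9 10]
Step 2: flows [2->0,2->1] -> levels [4 10 8]
Step 3: flows [2->0,1->2] -> levels [5 9 8]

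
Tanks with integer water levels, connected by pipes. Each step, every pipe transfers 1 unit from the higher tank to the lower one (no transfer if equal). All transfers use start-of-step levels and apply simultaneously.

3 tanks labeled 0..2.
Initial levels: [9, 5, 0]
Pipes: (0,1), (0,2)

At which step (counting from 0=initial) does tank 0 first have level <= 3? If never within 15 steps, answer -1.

Step 1: flows [0->1,0->2] -> levels [7 6 1]
Step 2: flows [0->1,0->2] -> levels [5 7 2]
Step 3: flows [1->0,0->2] -> levels [5 6 3]
Step 4: flows [1->0,0->2] -> levels [5 5 4]
Step 5: flows [0=1,0->2] -> levels [4 5 5]
Step 6: flows [1->0,2->0] -> levels [6 4 4]
Step 7: flows [0->1,0->2] -> levels [4 5 5]
  -> period-2 cycle (repeats step 5); tank 0 never drops to <=3
Tank 0 never reaches <=3 within 15 steps

Answer: -1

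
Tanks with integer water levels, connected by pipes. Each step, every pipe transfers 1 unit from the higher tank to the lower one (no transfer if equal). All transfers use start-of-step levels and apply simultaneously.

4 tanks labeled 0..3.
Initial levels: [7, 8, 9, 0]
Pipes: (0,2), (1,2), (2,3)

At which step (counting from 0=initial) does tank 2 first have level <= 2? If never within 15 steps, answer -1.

Step 1: flows [2->0,2->1,2->3] -> levels [8 9 6 1]
Step 2: flows [0->2,1->2,2->3] -> levels [7 8 7 2]
Step 3: flows [0=2,1->2,2->3] -> levels [7 7 7 3]
Step 4: flows [0=2,1=2,2->3] -> levels [7 7 6 4]
Step 5: flows [0->2,1->2,2->3] -> levels [6 6 7 5]
Step 6: flows [2->0,2->1,2->3] -> levels [7 7 4 6]
Step 7: flows [0->2,1->2,3->2] -> levels [6 6 7 5]
  -> period-2 cycle (repeats step 5); tank 2 never drops to <=2
Tank 2 never reaches <=2 within 15 steps

Answer: -1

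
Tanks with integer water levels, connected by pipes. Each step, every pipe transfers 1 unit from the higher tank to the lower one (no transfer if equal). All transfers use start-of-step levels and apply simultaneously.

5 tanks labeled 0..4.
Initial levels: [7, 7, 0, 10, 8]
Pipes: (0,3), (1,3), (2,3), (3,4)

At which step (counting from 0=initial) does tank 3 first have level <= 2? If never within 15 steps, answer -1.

Step 1: flows [3->0,3->1,3->2,3->4] -> levels [8 8 1 6 9]
Step 2: flows [0->3,1->3,3->2,4->3] -> levels [7 7 2 8 8]
Step 3: flows [3->0,3->1,3->2,3=4] -> levels [8 8 3 5 8]
Step 4: flows [0->3,1->3,3->2,4->3] -> levels [7 7 4 7 7]
Step 5: flows [0=3,1=3,3->2,3=4] -> levels [7 7 5 6 7]
Step 6: flows [0->3,1->3,3->2,4->3] -> levels [6 6 6 8 6]
Step 7: flows [3->0,3->1,3->2,3->4] -> levels [7 7 7 4 7]
Step 8: flows [0->3,1->3,2->3,4->3] -> levels [6 6 6 8 6]
  -> period-2 cycle (repeats step 6); tank 3 never drops to <=2
Tank 3 never reaches <=2 within 15 steps

Answer: -1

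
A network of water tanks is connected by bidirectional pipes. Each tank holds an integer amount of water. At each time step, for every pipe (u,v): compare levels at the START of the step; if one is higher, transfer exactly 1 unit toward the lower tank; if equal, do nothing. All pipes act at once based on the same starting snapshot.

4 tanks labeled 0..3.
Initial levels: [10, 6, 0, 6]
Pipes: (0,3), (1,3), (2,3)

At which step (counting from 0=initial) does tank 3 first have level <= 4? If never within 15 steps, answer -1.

Answer: 7

Derivation:
Step 1: flows [0->3,1=3,3->2] -> levels [9 6 1 6]
Step 2: flows [0->3,1=3,3->2] -> levels [8 6 2 6]
Step 3: flows [0->3,1=3,3->2] -> levels [7 6 3 6]
Step 4: flows [0->3,1=3,3->2] -> levels [6 6 4 6]
Step 5: flows [0=3,1=3,3->2] -> levels [6 6 5 5]
Step 6: flows [0->3,1->3,2=3] -> levels [5 5 5 7]
Step 7: flows [3->0,3->1,3->2] -> levels [6 6 6 4]
Tank 3 first reaches <=4 at step 7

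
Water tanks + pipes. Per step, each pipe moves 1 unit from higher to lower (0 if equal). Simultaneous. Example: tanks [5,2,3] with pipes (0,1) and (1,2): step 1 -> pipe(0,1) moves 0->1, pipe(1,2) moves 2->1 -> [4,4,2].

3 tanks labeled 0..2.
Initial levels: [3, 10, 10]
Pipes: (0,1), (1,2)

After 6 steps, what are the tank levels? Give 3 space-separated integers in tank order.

Answer: 7 9 7

Derivation:
Step 1: flows [1->0,1=2] -> levels [4 9 10]
Step 2: flows [1->0,2->1] -> levels [5 9 9]
Step 3: flows [1->0,1=2] -> levels [6 8 9]
Step 4: flows [1->0,2->1] -> levels [7 8 8]
Step 5: flows [1->0,1=2] -> levels [8 7 8]
Step 6: flows [0->1,2->1] -> levels [7 9 7]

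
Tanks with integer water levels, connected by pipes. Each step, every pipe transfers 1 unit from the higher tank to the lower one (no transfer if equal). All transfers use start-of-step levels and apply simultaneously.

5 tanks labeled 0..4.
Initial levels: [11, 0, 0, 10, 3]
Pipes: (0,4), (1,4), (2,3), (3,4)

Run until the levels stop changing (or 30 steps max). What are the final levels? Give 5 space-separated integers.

Step 1: flows [0->4,4->1,3->2,3->4] -> levels [10 1 1 8 4]
Step 2: flows [0->4,4->1,3->2,3->4] -> levels [9 2 2 6 5]
Step 3: flows [0->4,4->1,3->2,3->4] -> levels [8 3 3 4 6]
Step 4: flows [0->4,4->1,3->2,4->3] -> levels [7 4 4 4 5]
Step 5: flows [0->4,4->1,2=3,4->3] -> levels [6 5 4 5 4]
Step 6: flows [0->4,1->4,3->2,3->4] -> levels [5 4 5 3 7]
Step 7: flows [4->0,4->1,2->3,4->3] -> levels [6 5 4 5 4]
  -> period-2 cycle: step 7 state = step 5 state; never stabilizes
  -> state at step 30: (30-5) mod 2 = 1, same as step 6 -> [5 4 5 3 7]

Answer: 5 4 5 3 7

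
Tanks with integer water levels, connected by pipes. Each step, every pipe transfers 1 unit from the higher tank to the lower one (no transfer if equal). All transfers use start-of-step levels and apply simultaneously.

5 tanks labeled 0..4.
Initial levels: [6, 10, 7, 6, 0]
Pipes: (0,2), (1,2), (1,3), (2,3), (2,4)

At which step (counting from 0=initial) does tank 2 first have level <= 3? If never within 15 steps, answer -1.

Step 1: flows [2->0,1->2,1->3,2->3,2->4] -> levels [7 8 5 8 1]
Step 2: flows [0->2,1->2,1=3,3->2,2->4] -> levels [6 7 7 7 2]
Step 3: flows [2->0,1=2,1=3,2=3,2->4] -> levels [7 7 5 7 3]
Step 4: flows [0->2,1->2,1=3,3->2,2->4] -> levels [6 6 7 6 4]
Step 5: flows [2->0,2->1,1=3,2->3,2->4] -> levels [7 7 3 7 5]
Tank 2 first reaches <=3 at step 5

Answer: 5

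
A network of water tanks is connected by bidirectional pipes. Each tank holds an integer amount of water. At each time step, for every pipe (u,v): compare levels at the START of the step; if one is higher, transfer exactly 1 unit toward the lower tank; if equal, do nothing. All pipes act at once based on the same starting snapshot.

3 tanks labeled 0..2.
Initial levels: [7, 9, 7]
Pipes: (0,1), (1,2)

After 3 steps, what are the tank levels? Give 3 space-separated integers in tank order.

Answer: 8 7 8

Derivation:
Step 1: flows [1->0,1->2] -> levels [8 7 8]
Step 2: flows [0->1,2->1] -> levels [7 9 7]
  -> period-2 cycle: step 2 state = step 0 state
  -> state at step 3: (3-0) mod 2 = 1, same as step 1 -> [8 7 8]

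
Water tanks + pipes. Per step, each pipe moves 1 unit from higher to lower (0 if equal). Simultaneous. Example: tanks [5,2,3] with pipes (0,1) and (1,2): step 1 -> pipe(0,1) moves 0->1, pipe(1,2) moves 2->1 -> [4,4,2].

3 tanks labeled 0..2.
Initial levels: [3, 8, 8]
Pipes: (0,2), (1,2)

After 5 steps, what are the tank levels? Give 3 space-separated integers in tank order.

Step 1: flows [2->0,1=2] -> levels [4 8 7]
Step 2: flows [2->0,1->2] -> levels [5 7 7]
Step 3: flows [2->0,1=2] -> levels [6 7 6]
Step 4: flows [0=2,1->2] -> levels [6 6 7]
Step 5: flows [2->0,2->1] -> levels [7 7 5]

Answer: 7 7 5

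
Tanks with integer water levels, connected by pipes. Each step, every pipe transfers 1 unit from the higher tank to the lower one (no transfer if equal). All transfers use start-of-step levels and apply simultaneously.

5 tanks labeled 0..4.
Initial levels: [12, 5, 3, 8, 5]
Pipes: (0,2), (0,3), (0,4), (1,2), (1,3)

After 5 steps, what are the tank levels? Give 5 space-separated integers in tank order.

Answer: 8 7 6 6 6

Derivation:
Step 1: flows [0->2,0->3,0->4,1->2,3->1] -> levels [9 5 5 8 6]
Step 2: flows [0->2,0->3,0->4,1=2,3->1] -> levels [6 6 6 8 7]
Step 3: flows [0=2,3->0,4->0,1=2,3->1] -> levels [8 7 6 6 6]
Step 4: flows [0->2,0->3,0->4,1->2,1->3] -> levels [5 5 8 8 7]
Step 5: flows [2->0,3->0,4->0,2->1,3->1] -> levels [8 7 6 6 6]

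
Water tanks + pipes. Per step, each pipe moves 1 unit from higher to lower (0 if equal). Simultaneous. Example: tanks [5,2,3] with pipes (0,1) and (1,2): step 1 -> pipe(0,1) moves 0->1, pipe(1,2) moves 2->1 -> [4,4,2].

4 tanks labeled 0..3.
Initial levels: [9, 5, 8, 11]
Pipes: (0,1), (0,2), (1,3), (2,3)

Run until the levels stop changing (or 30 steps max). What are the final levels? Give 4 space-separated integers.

Step 1: flows [0->1,0->2,3->1,3->2] -> levels [7 7 10 9]
Step 2: flows [0=1,2->0,3->1,2->3] -> levels [8 8 8 9]
Step 3: flows [0=1,0=2,3->1,3->2] -> levels [8 9 9 7]
Step 4: flows [1->0,2->0,1->3,2->3] -> levels [10 7 7 9]
Step 5: flows [0->1,0->2,3->1,3->2] -> levels [8 9 9 7]
  -> period-2 cycle: step 5 state = step 3 state; never stabilizes
  -> state at step 30: (30-3) mod 2 = 1, same as step 4 -> [10 7 7 9]

Answer: 10 7 7 9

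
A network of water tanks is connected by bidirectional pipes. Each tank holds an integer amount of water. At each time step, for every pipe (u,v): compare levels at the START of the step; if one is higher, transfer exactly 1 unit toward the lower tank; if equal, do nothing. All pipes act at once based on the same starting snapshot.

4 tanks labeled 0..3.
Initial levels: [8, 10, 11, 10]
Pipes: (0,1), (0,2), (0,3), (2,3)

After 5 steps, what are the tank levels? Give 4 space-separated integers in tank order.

Step 1: flows [1->0,2->0,3->0,2->3] -> levels [11 9 9 10]
Step 2: flows [0->1,0->2,0->3,3->2] -> levels [8 10 11 10]
  -> period-2 cycle: step 2 state = step 0 state
  -> state at step 5: (5-0) mod 2 = 1, same as step 1 -> [11 9 9 10]

Answer: 11 9 9 10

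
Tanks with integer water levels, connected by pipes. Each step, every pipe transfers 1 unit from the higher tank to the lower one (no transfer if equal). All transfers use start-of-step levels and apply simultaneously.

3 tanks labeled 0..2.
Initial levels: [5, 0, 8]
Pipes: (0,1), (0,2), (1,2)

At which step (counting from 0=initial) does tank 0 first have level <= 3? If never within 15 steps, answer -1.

Step 1: flows [0->1,2->0,2->1] -> levels [5 2 6]
Step 2: flows [0->1,2->0,2->1] -> levels [5 4 4]
Step 3: flows [0->1,0->2,1=2] -> levels [3 5 5]
Tank 0 first reaches <=3 at step 3

Answer: 3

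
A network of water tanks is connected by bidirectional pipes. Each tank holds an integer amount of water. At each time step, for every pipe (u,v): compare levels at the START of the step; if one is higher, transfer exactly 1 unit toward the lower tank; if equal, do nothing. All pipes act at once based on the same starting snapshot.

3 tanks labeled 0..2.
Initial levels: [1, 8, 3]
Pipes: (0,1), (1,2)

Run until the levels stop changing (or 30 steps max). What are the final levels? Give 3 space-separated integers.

Step 1: flows [1->0,1->2] -> levels [2 6 4]
Step 2: flows [1->0,1->2] -> levels [3 4 5]
Step 3: flows [1->0,2->1] -> levels [4 4 4]
Step 4: flows [0=1,1=2] -> levels [4 4 4]
  -> stable (no change)

Answer: 4 4 4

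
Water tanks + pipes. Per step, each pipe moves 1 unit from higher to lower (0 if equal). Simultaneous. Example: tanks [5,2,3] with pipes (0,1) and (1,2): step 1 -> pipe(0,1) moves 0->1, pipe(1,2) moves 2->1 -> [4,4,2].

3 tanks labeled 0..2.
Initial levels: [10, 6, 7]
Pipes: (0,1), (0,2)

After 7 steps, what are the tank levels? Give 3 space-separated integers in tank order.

Answer: 9 7 7

Derivation:
Step 1: flows [0->1,0->2] -> levels [8 7 8]
Step 2: flows [0->1,0=2] -> levels [7 8 8]
Step 3: flows [1->0,2->0] -> levels [9 7 7]
Step 4: flows [0->1,0->2] -> levels [7 8 8]
  -> period-2 cycle: step 4 state = step 2 state
  -> state at step 7: (7-2) mod 2 = 1, same as step 3 -> [9 7 7]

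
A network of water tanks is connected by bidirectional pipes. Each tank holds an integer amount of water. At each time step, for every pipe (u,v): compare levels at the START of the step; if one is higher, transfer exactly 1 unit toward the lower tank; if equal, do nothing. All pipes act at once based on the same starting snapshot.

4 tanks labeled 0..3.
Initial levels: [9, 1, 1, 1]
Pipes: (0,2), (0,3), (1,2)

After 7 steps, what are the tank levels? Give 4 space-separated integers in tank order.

Answer: 2 2 4 4

Derivation:
Step 1: flows [0->2,0->3,1=2] -> levels [7 1 2 2]
Step 2: flows [0->2,0->3,2->1] -> levels [5 2 2 3]
Step 3: flows [0->2,0->3,1=2] -> levels [3 2 3 4]
Step 4: flows [0=2,3->0,2->1] -> levels [4 3 2 3]
Step 5: flows [0->2,0->3,1->2] -> levels [2 2 4 4]
Step 6: flows [2->0,3->0,2->1] -> levels [4 3 2 3]
  -> period-2 cycle: step 6 state = step 4 state
  -> state at step 7: (7-4) mod 2 = 1, same as step 5 -> [2 2 4 4]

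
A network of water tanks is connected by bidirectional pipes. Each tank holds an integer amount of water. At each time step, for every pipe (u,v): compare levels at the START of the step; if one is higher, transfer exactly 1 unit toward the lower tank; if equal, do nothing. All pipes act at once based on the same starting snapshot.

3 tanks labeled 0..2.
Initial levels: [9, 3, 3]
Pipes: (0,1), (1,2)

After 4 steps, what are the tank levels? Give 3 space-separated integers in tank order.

Step 1: flows [0->1,1=2] -> levels [8 4 3]
Step 2: flows [0->1,1->2] -> levels [7 4 4]
Step 3: flows [0->1,1=2] -> levels [6 5 4]
Step 4: flows [0->1,1->2] -> levels [5 5 5]

Answer: 5 5 5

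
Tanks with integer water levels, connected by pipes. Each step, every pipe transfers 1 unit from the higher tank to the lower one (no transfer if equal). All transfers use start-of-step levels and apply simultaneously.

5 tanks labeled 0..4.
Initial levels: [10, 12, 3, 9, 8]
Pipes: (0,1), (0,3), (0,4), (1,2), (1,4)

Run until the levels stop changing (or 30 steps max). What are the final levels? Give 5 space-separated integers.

Step 1: flows [1->0,0->3,0->4,1->2,1->4] -> levels [9 9 4 10 10]
Step 2: flows [0=1,3->0,4->0,1->2,4->1] -> levels [11 9 5 9 8]
Step 3: flows [0->1,0->3,0->4,1->2,1->4] -> levels [8 8 6 10 10]
Step 4: flows [0=1,3->0,4->0,1->2,4->1] -> levels [10 8 7 9 8]
Step 5: flows [0->1,0->3,0->4,1->2,1=4] -> levels [7 8 8 10 9]
Step 6: flows [1->0,3->0,4->0,1=2,4->1] -> levels [10 8 8 9 7]
Step 7: flows [0->1,0->3,0->4,1=2,1->4] -> levels [7 8 8 10 9]
  -> period-2 cycle: step 7 state = step 5 state; never stabilizes
  -> state at step 30: (30-5) mod 2 = 1, same as step 6 -> [10 8 8 9 7]

Answer: 10 8 8 9 7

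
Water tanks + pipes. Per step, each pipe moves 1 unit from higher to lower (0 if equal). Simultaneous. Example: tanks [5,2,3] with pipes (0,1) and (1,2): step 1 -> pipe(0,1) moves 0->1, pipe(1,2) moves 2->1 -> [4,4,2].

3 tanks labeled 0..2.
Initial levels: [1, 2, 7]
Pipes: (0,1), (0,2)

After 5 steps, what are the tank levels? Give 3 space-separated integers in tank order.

Answer: 2 4 4

Derivation:
Step 1: flows [1->0,2->0] -> levels [3 1 6]
Step 2: flows [0->1,2->0] -> levels [3 2 5]
Step 3: flows [0->1,2->0] -> levels [3 3 4]
Step 4: flows [0=1,2->0] -> levels [4 3 3]
Step 5: flows [0->1,0->2] -> levels [2 4 4]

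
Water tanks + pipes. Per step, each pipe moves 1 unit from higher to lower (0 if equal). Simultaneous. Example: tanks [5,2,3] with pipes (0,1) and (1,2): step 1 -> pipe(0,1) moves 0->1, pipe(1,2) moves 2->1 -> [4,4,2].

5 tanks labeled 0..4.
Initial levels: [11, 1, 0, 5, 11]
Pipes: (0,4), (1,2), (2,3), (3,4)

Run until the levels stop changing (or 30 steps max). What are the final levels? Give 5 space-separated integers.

Answer: 6 4 6 5 7

Derivation:
Step 1: flows [0=4,1->2,3->2,4->3] -> levels [11 0 2 5 10]
Step 2: flows [0->4,2->1,3->2,4->3] -> levels [10 1 2 5 10]
Step 3: flows [0=4,2->1,3->2,4->3] -> levels [10 2 2 5 9]
Step 4: flows [0->4,1=2,3->2,4->3] -> levels [9 2 3 5 9]
Step 5: flows [0=4,2->1,3->2,4->3] -> levels [9 3 3 5 8]
Step 6: flows [0->4,1=2,3->2,4->3] -> levels [8 3 4 5 8]
Step 7: flows [0=4,2->1,3->2,4->3] -> levels [8 4 4 5 7]
Step 8: flows [0->4,1=2,3->2,4->3] -> levels [7 4 5 5 7]
Step 9: flows [0=4,2->1,2=3,4->3] -> levels [7 5 4 6 6]
Step 10: flows [0->4,1->2,3->2,3=4] -> levels [6 4 6 5 7]
Step 11: flows [4->0,2->1,2->3,4->3] -> levels [7 5 4 7 5]
Step 12: flows [0->4,1->2,3->2,3->4] -> levels [6 4 6 5 7]
  -> period-2 cycle: step 12 state = step 10 state; never stabilizes
  -> state at step 30: (30-10) mod 2 = 0, same as step 10 -> [6 4 6 5 7]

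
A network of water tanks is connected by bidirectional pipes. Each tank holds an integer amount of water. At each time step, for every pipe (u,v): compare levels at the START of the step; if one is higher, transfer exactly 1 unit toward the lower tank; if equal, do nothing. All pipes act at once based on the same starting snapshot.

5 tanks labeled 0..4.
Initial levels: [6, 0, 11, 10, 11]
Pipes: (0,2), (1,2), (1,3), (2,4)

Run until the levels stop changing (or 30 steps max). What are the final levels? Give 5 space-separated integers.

Step 1: flows [2->0,2->1,3->1,2=4] -> levels [7 2 9 9 11]
Step 2: flows [2->0,2->1,3->1,4->2] -> levels [8 4 8 8 10]
Step 3: flows [0=2,2->1,3->1,4->2] -> levels [8 6 8 7 9]
Step 4: flows [0=2,2->1,3->1,4->2] -> levels [8 8 8 6 8]
Step 5: flows [0=2,1=2,1->3,2=4] -> levels [8 7 8 7 8]
Step 6: flows [0=2,2->1,1=3,2=4] -> levels [8 8 7 7 8]
Step 7: flows [0->2,1->2,1->3,4->2] -> levels [7 6 10 8 7]
Step 8: flows [2->0,2->1,3->1,2->4] -> levels [8 8 7 7 8]
  -> period-2 cycle: step 8 state = step 6 state; never stabilizes
  -> state at step 30: (30-6) mod 2 = 0, same as step 6 -> [8 8 7 7 8]

Answer: 8 8 7 7 8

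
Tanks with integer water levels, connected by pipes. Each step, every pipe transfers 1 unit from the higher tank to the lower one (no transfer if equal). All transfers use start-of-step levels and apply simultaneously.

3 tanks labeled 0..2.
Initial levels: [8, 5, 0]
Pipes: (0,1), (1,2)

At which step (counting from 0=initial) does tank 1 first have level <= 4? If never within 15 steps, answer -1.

Answer: 4

Derivation:
Step 1: flows [0->1,1->2] -> levels [7 5 1]
Step 2: flows [0->1,1->2] -> levels [6 5 2]
Step 3: flows [0->1,1->2] -> levels [5 5 3]
Step 4: flows [0=1,1->2] -> levels [5 4 4]
Tank 1 first reaches <=4 at step 4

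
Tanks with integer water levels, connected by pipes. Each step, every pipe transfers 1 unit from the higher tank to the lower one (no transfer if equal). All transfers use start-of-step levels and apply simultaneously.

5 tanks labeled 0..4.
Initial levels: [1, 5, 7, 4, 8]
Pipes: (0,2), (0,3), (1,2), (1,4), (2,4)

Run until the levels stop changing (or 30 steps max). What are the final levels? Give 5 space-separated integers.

Step 1: flows [2->0,3->0,2->1,4->1,4->2] -> levels [3 7 6 3 6]
Step 2: flows [2->0,0=3,1->2,1->4,2=4] -> levels [4 5 6 3 7]
Step 3: flows [2->0,0->3,2->1,4->1,4->2] -> levels [4 7 5 4 5]
Step 4: flows [2->0,0=3,1->2,1->4,2=4] -> levels [5 5 5 4 6]
Step 5: flows [0=2,0->3,1=2,4->1,4->2] -> levels [4 6 6 5 4]
Step 6: flows [2->0,3->0,1=2,1->4,2->4] -> levels [6 5 4 4 6]
Step 7: flows [0->2,0->3,1->2,4->1,4->2] -> levels [4 5 7 5 4]
Step 8: flows [2->0,3->0,2->1,1->4,2->4] -> levels [6 5 4 4 6]
  -> period-2 cycle: step 8 state = step 6 state; never stabilizes
  -> state at step 30: (30-6) mod 2 = 0, same as step 6 -> [6 5 4 4 6]

Answer: 6 5 4 4 6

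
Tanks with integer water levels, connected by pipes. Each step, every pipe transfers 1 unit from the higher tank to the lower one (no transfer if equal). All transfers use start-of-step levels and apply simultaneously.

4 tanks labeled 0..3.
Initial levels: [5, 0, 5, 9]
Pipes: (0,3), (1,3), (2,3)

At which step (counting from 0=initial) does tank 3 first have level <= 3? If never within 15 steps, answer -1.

Step 1: flows [3->0,3->1,3->2] -> levels [6 1 6 6]
Step 2: flows [0=3,3->1,2=3] -> levels [6 2 6 5]
Step 3: flows [0->3,3->1,2->3] -> levels [5 3 5 6]
Step 4: flows [3->0,3->1,3->2] -> levels [6 4 6 3]
Tank 3 first reaches <=3 at step 4

Answer: 4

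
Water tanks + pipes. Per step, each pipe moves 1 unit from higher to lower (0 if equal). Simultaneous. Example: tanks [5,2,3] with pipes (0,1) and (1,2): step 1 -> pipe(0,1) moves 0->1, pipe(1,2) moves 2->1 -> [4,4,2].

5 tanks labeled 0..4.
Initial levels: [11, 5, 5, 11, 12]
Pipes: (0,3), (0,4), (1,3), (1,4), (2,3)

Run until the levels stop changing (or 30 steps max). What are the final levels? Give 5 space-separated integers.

Step 1: flows [0=3,4->0,3->1,4->1,3->2] -> levels [12 7 6 9 10]
Step 2: flows [0->3,0->4,3->1,4->1,3->2] -> levels [10 9 7 8 10]
Step 3: flows [0->3,0=4,1->3,4->1,3->2] -> levels [9 9 8 9 9]
Step 4: flows [0=3,0=4,1=3,1=4,3->2] -> levels [9 9 9 8 9]
Step 5: flows [0->3,0=4,1->3,1=4,2->3] -> levels [8 8 8 11 9]
Step 6: flows [3->0,4->0,3->1,4->1,3->2] -> levels [10 10 9 8 7]
Step 7: flows [0->3,0->4,1->3,1->4,2->3] -> levels [8 8 8 11 9]
  -> period-2 cycle: step 7 state = step 5 state; never stabilizes
  -> state at step 30: (30-5) mod 2 = 1, same as step 6 -> [10 10 9 8 7]

Answer: 10 10 9 8 7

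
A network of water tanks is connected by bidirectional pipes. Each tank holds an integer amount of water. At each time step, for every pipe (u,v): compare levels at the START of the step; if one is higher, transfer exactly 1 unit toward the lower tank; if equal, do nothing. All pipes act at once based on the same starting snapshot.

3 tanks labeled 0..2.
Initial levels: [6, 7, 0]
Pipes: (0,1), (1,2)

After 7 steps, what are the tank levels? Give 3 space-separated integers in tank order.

Step 1: flows [1->0,1->2] -> levels [7 5 1]
Step 2: flows [0->1,1->2] -> levels [6 5 2]
Step 3: flows [0->1,1->2] -> levels [5 5 3]
Step 4: flows [0=1,1->2] -> levels [5 4 4]
Step 5: flows [0->1,1=2] -> levels [4 5 4]
Step 6: flows [1->0,1->2] -> levels [5 3 5]
Step 7: flows [0->1,2->1] -> levels [4 5 4]

Answer: 4 5 4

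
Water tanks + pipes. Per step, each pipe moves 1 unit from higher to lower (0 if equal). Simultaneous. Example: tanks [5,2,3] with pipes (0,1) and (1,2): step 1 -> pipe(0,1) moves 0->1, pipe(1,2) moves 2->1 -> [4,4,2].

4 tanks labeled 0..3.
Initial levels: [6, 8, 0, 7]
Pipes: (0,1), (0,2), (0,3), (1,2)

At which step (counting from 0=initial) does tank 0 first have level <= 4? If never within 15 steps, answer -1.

Step 1: flows [1->0,0->2,3->0,1->2] -> levels [7 6 2 6]
Step 2: flows [0->1,0->2,0->3,1->2] -> levels [4 6 4 7]
Tank 0 first reaches <=4 at step 2

Answer: 2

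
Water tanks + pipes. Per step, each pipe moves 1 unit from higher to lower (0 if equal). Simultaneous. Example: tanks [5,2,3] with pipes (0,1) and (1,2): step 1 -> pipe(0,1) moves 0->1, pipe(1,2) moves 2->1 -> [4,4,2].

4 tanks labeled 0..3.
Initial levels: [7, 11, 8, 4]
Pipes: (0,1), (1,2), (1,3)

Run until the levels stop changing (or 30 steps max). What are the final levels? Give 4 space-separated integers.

Answer: 7 9 7 7

Derivation:
Step 1: flows [1->0,1->2,1->3] -> levels [8 8 9 5]
Step 2: flows [0=1,2->1,1->3] -> levels [8 8 8 6]
Step 3: flows [0=1,1=2,1->3] -> levels [8 7 8 7]
Step 4: flows [0->1,2->1,1=3] -> levels [7 9 7 7]
Step 5: flows [1->0,1->2,1->3] -> levels [8 6 8 8]
Step 6: flows [0->1,2->1,3->1] -> levels [7 9 7 7]
  -> period-2 cycle: step 6 state = step 4 state; never stabilizes
  -> state at step 30: (30-4) mod 2 = 0, same as step 4 -> [7 9 7 7]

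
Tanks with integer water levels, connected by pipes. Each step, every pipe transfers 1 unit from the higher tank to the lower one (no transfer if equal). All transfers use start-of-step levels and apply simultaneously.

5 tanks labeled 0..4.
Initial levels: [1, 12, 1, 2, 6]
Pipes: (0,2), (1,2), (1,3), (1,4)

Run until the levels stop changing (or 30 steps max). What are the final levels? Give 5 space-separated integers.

Answer: 4 3 5 5 5

Derivation:
Step 1: flows [0=2,1->2,1->3,1->4] -> levels [1 9 2 3 7]
Step 2: flows [2->0,1->2,1->3,1->4] -> levels [2 6 2 4 8]
Step 3: flows [0=2,1->2,1->3,4->1] -> levels [2 5 3 5 7]
Step 4: flows [2->0,1->2,1=3,4->1] -> levels [3 5 3 5 6]
Step 5: flows [0=2,1->2,1=3,4->1] -> levels [3 5 4 5 5]
Step 6: flows [2->0,1->2,1=3,1=4] -> levels [4 4 4 5 5]
Step 7: flows [0=2,1=2,3->1,4->1] -> levels [4 6 4 4 4]
Step 8: flows [0=2,1->2,1->3,1->4] -> levels [4 3 5 5 5]
Step 9: flows [2->0,2->1,3->1,4->1] -> levels [5 6 3 4 4]
Step 10: flows [0->2,1->2,1->3,1->4] -> levels [4 3 5 5 5]
  -> period-2 cycle: step 10 state = step 8 state; never stabilizes
  -> state at step 30: (30-8) mod 2 = 0, same as step 8 -> [4 3 5 5 5]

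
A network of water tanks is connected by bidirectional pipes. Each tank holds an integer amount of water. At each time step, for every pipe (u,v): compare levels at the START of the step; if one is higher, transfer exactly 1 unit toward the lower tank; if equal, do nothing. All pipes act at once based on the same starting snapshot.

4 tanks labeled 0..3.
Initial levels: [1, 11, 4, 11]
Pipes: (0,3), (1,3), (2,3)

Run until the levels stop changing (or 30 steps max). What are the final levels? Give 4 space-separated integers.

Step 1: flows [3->0,1=3,3->2] -> levels [2 11 5 9]
Step 2: flows [3->0,1->3,3->2] -> levels [3 10 6 8]
Step 3: flows [3->0,1->3,3->2] -> levels [4 9 7 7]
Step 4: flows [3->0,1->3,2=3] -> levels [5 8 7 7]
Step 5: flows [3->0,1->3,2=3] -> levels [6 7 7 7]
Step 6: flows [3->0,1=3,2=3] -> levels [7 7 7 6]
Step 7: flows [0->3,1->3,2->3] -> levels [6 6 6 9]
Step 8: flows [3->0,3->1,3->2] -> levels [7 7 7 6]
  -> period-2 cycle: step 8 state = step 6 state; never stabilizes
  -> state at step 30: (30-6) mod 2 = 0, same as step 6 -> [7 7 7 6]

Answer: 7 7 7 6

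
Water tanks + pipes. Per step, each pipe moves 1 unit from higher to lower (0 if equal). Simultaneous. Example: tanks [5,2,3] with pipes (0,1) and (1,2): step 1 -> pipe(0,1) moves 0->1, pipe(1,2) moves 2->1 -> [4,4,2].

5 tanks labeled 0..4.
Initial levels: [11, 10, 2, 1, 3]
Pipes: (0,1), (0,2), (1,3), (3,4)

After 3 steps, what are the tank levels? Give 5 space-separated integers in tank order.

Answer: 7 8 5 4 3

Derivation:
Step 1: flows [0->1,0->2,1->3,4->3] -> levels [9 10 3 3 2]
Step 2: flows [1->0,0->2,1->3,3->4] -> levels [9 8 4 3 3]
Step 3: flows [0->1,0->2,1->3,3=4] -> levels [7 8 5 4 3]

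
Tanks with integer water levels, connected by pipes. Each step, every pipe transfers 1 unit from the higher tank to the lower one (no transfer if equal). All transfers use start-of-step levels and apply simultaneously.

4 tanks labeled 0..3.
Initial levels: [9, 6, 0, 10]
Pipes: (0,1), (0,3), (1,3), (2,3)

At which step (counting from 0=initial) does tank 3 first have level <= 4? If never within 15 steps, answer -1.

Answer: 7

Derivation:
Step 1: flows [0->1,3->0,3->1,3->2] -> levels [9 8 1 7]
Step 2: flows [0->1,0->3,1->3,3->2] -> levels [7 8 2 8]
Step 3: flows [1->0,3->0,1=3,3->2] -> levels [9 7 3 6]
Step 4: flows [0->1,0->3,1->3,3->2] -> levels [7 7 4 7]
Step 5: flows [0=1,0=3,1=3,3->2] -> levels [7 7 5 6]
Step 6: flows [0=1,0->3,1->3,3->2] -> levels [6 6 6 7]
Step 7: flows [0=1,3->0,3->1,3->2] -> levels [7 7 7 4]
Tank 3 first reaches <=4 at step 7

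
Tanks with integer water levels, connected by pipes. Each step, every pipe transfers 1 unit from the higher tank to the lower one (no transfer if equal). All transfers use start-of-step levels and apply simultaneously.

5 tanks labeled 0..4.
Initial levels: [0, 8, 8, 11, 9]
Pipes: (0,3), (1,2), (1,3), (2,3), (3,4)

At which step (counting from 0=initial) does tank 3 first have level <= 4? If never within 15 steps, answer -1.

Step 1: flows [3->0,1=2,3->1,3->2,3->4] -> levels [1 9 9 7 10]
Step 2: flows [3->0,1=2,1->3,2->3,4->3] -> levels [2 8 8 9 9]
Step 3: flows [3->0,1=2,3->1,3->2,3=4] -> levels [3 9 9 6 9]
Step 4: flows [3->0,1=2,1->3,2->3,4->3] -> levels [4 8 8 8 8]
Step 5: flows [3->0,1=2,1=3,2=3,3=4] -> levels [5 8 8 7 8]
Step 6: flows [3->0,1=2,1->3,2->3,4->3] -> levels [6 7 7 9 7]
Step 7: flows [3->0,1=2,3->1,3->2,3->4] -> levels [7 8 8 5 8]
Step 8: flows [0->3,1=2,1->3,2->3,4->3] -> levels [6 7 7 9 7]
  -> period-2 cycle (repeats step 6); tank 3 never drops to <=4
Tank 3 never reaches <=4 within 15 steps

Answer: -1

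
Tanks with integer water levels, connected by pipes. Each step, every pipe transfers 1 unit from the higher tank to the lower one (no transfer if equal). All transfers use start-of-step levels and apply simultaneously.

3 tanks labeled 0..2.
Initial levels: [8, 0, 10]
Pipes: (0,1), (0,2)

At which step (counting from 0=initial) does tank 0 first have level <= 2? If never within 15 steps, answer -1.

Answer: -1

Derivation:
Step 1: flows [0->1,2->0] -> levels [8 1 9]
Step 2: flows [0->1,2->0] -> levels [8 2 8]
Step 3: flows [0->1,0=2] -> levels [7 3 8]
Step 4: flows [0->1,2->0] -> levels [7 4 7]
Step 5: flows [0->1,0=2] -> levels [6 5 7]
Step 6: flows [0->1,2->0] -> levels [6 6 6]
Step 7: flows [0=1,0=2] -> levels [6 6 6]
  -> stable; tank 0 stays at 6 > 2
Tank 0 never reaches <=2 within 15 steps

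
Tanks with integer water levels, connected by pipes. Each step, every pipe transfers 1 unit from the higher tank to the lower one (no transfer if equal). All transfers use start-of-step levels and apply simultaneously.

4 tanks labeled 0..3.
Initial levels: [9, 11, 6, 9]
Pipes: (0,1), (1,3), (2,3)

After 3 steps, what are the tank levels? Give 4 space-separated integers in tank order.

Answer: 10 8 8 9

Derivation:
Step 1: flows [1->0,1->3,3->2] -> levels [10 9 7 9]
Step 2: flows [0->1,1=3,3->2] -> levels [9 10 8 8]
Step 3: flows [1->0,1->3,2=3] -> levels [10 8 8 9]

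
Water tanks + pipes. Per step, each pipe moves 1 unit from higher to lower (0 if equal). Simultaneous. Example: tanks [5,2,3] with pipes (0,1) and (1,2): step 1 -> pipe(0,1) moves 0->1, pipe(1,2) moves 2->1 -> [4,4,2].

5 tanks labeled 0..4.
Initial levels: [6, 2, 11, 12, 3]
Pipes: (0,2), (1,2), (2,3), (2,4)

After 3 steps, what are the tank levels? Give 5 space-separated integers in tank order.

Step 1: flows [2->0,2->1,3->2,2->4] -> levels [7 3 9 11 4]
Step 2: flows [2->0,2->1,3->2,2->4] -> levels [8 4 7 10 5]
Step 3: flows [0->2,2->1,3->2,2->4] -> levels [7 5 7 9 6]

Answer: 7 5 7 9 6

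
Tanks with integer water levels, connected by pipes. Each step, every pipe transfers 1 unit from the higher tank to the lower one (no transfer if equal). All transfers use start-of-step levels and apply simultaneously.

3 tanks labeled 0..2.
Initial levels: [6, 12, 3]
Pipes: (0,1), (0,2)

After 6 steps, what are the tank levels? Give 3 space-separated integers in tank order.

Answer: 7 7 7

Derivation:
Step 1: flows [1->0,0->2] -> levels [6 11 4]
Step 2: flows [1->0,0->2] -> levels [6 10 5]
Step 3: flows [1->0,0->2] -> levels [6 9 6]
Step 4: flows [1->0,0=2] -> levels [7 8 6]
Step 5: flows [1->0,0->2] -> levels [7 7 7]
Step 6: flows [0=1,0=2] -> levels [7 7 7]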